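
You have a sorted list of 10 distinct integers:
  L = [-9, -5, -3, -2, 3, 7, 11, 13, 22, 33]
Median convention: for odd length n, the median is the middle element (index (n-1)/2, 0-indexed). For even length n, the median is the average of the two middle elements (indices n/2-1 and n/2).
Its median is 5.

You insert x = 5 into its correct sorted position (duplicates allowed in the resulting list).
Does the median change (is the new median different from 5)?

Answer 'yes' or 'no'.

Answer: no

Derivation:
Old median = 5
Insert x = 5
New median = 5
Changed? no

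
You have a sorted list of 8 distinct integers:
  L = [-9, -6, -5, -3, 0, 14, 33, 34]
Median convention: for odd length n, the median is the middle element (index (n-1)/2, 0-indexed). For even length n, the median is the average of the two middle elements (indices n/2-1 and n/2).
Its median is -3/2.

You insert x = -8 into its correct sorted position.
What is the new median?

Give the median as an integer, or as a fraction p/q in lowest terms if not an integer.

Old list (sorted, length 8): [-9, -6, -5, -3, 0, 14, 33, 34]
Old median = -3/2
Insert x = -8
Old length even (8). Middle pair: indices 3,4 = -3,0.
New length odd (9). New median = single middle element.
x = -8: 1 elements are < x, 7 elements are > x.
New sorted list: [-9, -8, -6, -5, -3, 0, 14, 33, 34]
New median = -3

Answer: -3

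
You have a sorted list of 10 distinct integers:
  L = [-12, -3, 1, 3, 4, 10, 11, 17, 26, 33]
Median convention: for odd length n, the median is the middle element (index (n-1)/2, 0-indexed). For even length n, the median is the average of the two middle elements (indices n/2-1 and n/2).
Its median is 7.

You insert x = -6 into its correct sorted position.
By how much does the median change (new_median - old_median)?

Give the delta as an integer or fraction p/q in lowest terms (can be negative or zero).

Old median = 7
After inserting x = -6: new sorted = [-12, -6, -3, 1, 3, 4, 10, 11, 17, 26, 33]
New median = 4
Delta = 4 - 7 = -3

Answer: -3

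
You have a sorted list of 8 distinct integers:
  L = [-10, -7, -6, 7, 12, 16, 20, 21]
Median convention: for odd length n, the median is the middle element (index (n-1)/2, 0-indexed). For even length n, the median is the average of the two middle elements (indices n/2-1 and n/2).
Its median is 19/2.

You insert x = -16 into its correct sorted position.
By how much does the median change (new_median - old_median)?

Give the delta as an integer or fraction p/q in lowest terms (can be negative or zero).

Answer: -5/2

Derivation:
Old median = 19/2
After inserting x = -16: new sorted = [-16, -10, -7, -6, 7, 12, 16, 20, 21]
New median = 7
Delta = 7 - 19/2 = -5/2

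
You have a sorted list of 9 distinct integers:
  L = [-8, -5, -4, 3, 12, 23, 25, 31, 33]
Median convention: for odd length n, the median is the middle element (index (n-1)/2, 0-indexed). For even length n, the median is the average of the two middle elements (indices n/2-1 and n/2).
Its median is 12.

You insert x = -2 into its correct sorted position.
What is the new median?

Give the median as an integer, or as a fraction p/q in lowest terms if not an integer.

Answer: 15/2

Derivation:
Old list (sorted, length 9): [-8, -5, -4, 3, 12, 23, 25, 31, 33]
Old median = 12
Insert x = -2
Old length odd (9). Middle was index 4 = 12.
New length even (10). New median = avg of two middle elements.
x = -2: 3 elements are < x, 6 elements are > x.
New sorted list: [-8, -5, -4, -2, 3, 12, 23, 25, 31, 33]
New median = 15/2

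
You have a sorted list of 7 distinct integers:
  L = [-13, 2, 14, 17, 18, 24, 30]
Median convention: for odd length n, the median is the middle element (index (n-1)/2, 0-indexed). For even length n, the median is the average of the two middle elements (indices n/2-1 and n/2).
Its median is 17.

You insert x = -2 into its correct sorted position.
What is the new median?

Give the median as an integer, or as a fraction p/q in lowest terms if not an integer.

Answer: 31/2

Derivation:
Old list (sorted, length 7): [-13, 2, 14, 17, 18, 24, 30]
Old median = 17
Insert x = -2
Old length odd (7). Middle was index 3 = 17.
New length even (8). New median = avg of two middle elements.
x = -2: 1 elements are < x, 6 elements are > x.
New sorted list: [-13, -2, 2, 14, 17, 18, 24, 30]
New median = 31/2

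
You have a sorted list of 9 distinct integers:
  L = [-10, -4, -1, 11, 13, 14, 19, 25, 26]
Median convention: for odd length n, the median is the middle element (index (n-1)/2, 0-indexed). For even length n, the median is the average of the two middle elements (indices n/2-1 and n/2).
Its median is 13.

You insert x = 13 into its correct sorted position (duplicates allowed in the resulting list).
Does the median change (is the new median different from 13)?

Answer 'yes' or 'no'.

Answer: no

Derivation:
Old median = 13
Insert x = 13
New median = 13
Changed? no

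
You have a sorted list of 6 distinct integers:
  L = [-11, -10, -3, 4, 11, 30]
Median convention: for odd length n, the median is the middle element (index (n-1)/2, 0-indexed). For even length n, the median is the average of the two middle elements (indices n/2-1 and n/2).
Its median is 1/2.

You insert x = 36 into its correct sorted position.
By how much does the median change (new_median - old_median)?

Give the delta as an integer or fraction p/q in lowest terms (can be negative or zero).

Answer: 7/2

Derivation:
Old median = 1/2
After inserting x = 36: new sorted = [-11, -10, -3, 4, 11, 30, 36]
New median = 4
Delta = 4 - 1/2 = 7/2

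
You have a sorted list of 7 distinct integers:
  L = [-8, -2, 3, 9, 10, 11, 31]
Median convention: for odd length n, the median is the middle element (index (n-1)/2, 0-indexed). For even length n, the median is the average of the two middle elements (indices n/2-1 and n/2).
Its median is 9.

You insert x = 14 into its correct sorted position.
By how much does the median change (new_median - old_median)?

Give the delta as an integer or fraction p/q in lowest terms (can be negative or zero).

Old median = 9
After inserting x = 14: new sorted = [-8, -2, 3, 9, 10, 11, 14, 31]
New median = 19/2
Delta = 19/2 - 9 = 1/2

Answer: 1/2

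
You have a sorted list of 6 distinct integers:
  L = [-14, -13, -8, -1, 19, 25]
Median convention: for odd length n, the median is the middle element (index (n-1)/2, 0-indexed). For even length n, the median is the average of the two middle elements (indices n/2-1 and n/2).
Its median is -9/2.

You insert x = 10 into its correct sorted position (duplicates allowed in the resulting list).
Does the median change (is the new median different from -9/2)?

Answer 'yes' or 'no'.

Old median = -9/2
Insert x = 10
New median = -1
Changed? yes

Answer: yes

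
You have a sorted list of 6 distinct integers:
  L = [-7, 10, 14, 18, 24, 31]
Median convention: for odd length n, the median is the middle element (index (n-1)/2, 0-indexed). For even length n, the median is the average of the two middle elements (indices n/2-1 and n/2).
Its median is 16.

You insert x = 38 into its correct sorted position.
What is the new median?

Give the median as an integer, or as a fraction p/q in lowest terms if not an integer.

Old list (sorted, length 6): [-7, 10, 14, 18, 24, 31]
Old median = 16
Insert x = 38
Old length even (6). Middle pair: indices 2,3 = 14,18.
New length odd (7). New median = single middle element.
x = 38: 6 elements are < x, 0 elements are > x.
New sorted list: [-7, 10, 14, 18, 24, 31, 38]
New median = 18

Answer: 18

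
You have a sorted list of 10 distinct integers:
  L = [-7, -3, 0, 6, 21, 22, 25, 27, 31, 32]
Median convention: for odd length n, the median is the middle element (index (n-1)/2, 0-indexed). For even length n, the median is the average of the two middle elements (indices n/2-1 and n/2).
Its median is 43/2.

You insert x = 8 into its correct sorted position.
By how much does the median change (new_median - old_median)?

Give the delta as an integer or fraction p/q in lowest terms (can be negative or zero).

Old median = 43/2
After inserting x = 8: new sorted = [-7, -3, 0, 6, 8, 21, 22, 25, 27, 31, 32]
New median = 21
Delta = 21 - 43/2 = -1/2

Answer: -1/2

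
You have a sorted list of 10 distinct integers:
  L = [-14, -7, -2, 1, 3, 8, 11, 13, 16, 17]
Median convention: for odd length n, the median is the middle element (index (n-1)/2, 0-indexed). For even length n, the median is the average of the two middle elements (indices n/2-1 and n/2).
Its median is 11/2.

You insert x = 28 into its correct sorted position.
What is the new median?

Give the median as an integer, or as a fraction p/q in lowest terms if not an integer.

Old list (sorted, length 10): [-14, -7, -2, 1, 3, 8, 11, 13, 16, 17]
Old median = 11/2
Insert x = 28
Old length even (10). Middle pair: indices 4,5 = 3,8.
New length odd (11). New median = single middle element.
x = 28: 10 elements are < x, 0 elements are > x.
New sorted list: [-14, -7, -2, 1, 3, 8, 11, 13, 16, 17, 28]
New median = 8

Answer: 8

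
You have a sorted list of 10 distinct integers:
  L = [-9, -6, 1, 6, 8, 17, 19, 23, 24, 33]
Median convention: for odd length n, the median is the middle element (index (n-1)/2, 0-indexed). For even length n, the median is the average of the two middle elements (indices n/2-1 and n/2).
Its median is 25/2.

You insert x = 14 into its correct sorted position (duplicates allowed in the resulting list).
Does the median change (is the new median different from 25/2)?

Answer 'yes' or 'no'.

Answer: yes

Derivation:
Old median = 25/2
Insert x = 14
New median = 14
Changed? yes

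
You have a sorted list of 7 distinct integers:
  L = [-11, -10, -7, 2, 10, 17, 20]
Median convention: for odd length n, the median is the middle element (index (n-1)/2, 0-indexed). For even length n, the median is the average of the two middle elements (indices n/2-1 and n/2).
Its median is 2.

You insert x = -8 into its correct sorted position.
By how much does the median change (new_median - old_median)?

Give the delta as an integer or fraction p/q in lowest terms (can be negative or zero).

Old median = 2
After inserting x = -8: new sorted = [-11, -10, -8, -7, 2, 10, 17, 20]
New median = -5/2
Delta = -5/2 - 2 = -9/2

Answer: -9/2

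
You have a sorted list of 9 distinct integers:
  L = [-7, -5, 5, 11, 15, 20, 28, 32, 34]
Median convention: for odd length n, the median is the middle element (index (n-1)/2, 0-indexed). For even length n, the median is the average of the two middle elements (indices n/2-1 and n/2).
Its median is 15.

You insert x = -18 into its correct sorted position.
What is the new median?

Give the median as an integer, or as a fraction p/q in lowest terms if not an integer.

Old list (sorted, length 9): [-7, -5, 5, 11, 15, 20, 28, 32, 34]
Old median = 15
Insert x = -18
Old length odd (9). Middle was index 4 = 15.
New length even (10). New median = avg of two middle elements.
x = -18: 0 elements are < x, 9 elements are > x.
New sorted list: [-18, -7, -5, 5, 11, 15, 20, 28, 32, 34]
New median = 13

Answer: 13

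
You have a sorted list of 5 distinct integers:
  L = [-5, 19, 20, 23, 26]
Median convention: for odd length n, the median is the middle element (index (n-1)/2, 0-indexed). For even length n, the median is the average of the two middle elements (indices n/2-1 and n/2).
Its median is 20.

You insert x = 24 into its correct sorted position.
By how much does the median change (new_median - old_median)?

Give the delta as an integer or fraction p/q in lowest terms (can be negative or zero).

Answer: 3/2

Derivation:
Old median = 20
After inserting x = 24: new sorted = [-5, 19, 20, 23, 24, 26]
New median = 43/2
Delta = 43/2 - 20 = 3/2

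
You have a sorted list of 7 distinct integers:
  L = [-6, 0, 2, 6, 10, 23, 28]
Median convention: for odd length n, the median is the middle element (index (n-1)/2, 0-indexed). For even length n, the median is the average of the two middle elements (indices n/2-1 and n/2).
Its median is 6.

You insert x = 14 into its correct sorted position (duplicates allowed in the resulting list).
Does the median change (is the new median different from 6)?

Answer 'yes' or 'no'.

Old median = 6
Insert x = 14
New median = 8
Changed? yes

Answer: yes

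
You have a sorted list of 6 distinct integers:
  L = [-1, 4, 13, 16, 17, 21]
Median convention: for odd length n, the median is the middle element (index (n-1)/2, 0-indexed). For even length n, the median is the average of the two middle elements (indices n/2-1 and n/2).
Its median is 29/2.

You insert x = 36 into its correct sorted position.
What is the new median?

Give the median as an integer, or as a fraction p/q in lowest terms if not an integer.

Old list (sorted, length 6): [-1, 4, 13, 16, 17, 21]
Old median = 29/2
Insert x = 36
Old length even (6). Middle pair: indices 2,3 = 13,16.
New length odd (7). New median = single middle element.
x = 36: 6 elements are < x, 0 elements are > x.
New sorted list: [-1, 4, 13, 16, 17, 21, 36]
New median = 16

Answer: 16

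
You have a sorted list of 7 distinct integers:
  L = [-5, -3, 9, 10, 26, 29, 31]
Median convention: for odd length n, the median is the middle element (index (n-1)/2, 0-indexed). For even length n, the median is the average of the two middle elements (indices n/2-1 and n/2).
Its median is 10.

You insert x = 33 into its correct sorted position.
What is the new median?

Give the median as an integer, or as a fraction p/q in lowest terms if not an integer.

Answer: 18

Derivation:
Old list (sorted, length 7): [-5, -3, 9, 10, 26, 29, 31]
Old median = 10
Insert x = 33
Old length odd (7). Middle was index 3 = 10.
New length even (8). New median = avg of two middle elements.
x = 33: 7 elements are < x, 0 elements are > x.
New sorted list: [-5, -3, 9, 10, 26, 29, 31, 33]
New median = 18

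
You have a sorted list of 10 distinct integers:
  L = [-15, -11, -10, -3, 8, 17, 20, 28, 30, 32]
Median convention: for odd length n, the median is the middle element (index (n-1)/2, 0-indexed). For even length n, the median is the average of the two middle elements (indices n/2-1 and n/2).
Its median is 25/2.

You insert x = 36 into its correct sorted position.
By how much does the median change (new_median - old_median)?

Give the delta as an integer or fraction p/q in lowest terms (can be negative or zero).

Old median = 25/2
After inserting x = 36: new sorted = [-15, -11, -10, -3, 8, 17, 20, 28, 30, 32, 36]
New median = 17
Delta = 17 - 25/2 = 9/2

Answer: 9/2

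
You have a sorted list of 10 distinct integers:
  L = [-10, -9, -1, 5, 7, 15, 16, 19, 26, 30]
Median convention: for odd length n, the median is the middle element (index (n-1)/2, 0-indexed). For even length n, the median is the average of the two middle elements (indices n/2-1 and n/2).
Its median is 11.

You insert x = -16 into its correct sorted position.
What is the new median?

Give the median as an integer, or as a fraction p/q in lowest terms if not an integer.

Old list (sorted, length 10): [-10, -9, -1, 5, 7, 15, 16, 19, 26, 30]
Old median = 11
Insert x = -16
Old length even (10). Middle pair: indices 4,5 = 7,15.
New length odd (11). New median = single middle element.
x = -16: 0 elements are < x, 10 elements are > x.
New sorted list: [-16, -10, -9, -1, 5, 7, 15, 16, 19, 26, 30]
New median = 7

Answer: 7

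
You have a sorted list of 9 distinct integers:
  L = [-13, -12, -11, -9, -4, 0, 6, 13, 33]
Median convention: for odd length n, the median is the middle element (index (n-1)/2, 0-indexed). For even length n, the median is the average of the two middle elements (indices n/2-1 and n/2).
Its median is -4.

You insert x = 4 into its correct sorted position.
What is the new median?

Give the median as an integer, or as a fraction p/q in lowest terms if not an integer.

Answer: -2

Derivation:
Old list (sorted, length 9): [-13, -12, -11, -9, -4, 0, 6, 13, 33]
Old median = -4
Insert x = 4
Old length odd (9). Middle was index 4 = -4.
New length even (10). New median = avg of two middle elements.
x = 4: 6 elements are < x, 3 elements are > x.
New sorted list: [-13, -12, -11, -9, -4, 0, 4, 6, 13, 33]
New median = -2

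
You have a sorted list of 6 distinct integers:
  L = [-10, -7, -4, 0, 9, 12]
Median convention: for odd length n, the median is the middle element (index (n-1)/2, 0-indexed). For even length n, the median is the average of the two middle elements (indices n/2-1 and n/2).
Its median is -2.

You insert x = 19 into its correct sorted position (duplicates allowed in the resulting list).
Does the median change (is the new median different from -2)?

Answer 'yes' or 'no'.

Old median = -2
Insert x = 19
New median = 0
Changed? yes

Answer: yes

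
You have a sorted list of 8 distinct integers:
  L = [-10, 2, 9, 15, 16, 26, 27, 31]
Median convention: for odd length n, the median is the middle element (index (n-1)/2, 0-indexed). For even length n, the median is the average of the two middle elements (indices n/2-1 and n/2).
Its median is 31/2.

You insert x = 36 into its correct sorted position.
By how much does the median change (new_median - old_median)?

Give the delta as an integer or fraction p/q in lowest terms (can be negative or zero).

Old median = 31/2
After inserting x = 36: new sorted = [-10, 2, 9, 15, 16, 26, 27, 31, 36]
New median = 16
Delta = 16 - 31/2 = 1/2

Answer: 1/2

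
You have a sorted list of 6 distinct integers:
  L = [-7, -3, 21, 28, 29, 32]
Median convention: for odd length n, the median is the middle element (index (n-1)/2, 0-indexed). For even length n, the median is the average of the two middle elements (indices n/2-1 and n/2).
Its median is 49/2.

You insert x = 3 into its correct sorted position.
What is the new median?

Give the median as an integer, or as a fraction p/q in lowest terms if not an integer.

Answer: 21

Derivation:
Old list (sorted, length 6): [-7, -3, 21, 28, 29, 32]
Old median = 49/2
Insert x = 3
Old length even (6). Middle pair: indices 2,3 = 21,28.
New length odd (7). New median = single middle element.
x = 3: 2 elements are < x, 4 elements are > x.
New sorted list: [-7, -3, 3, 21, 28, 29, 32]
New median = 21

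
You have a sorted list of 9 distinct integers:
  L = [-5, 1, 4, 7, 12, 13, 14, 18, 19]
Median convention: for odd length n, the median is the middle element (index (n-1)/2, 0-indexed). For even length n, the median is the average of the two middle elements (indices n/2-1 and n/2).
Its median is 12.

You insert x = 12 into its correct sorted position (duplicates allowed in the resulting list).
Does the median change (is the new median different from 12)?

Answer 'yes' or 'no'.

Old median = 12
Insert x = 12
New median = 12
Changed? no

Answer: no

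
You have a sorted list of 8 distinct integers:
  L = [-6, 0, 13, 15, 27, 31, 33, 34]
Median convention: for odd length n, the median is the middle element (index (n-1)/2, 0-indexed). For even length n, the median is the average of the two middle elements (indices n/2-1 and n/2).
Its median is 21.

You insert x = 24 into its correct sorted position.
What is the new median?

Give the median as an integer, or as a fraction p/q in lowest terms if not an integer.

Answer: 24

Derivation:
Old list (sorted, length 8): [-6, 0, 13, 15, 27, 31, 33, 34]
Old median = 21
Insert x = 24
Old length even (8). Middle pair: indices 3,4 = 15,27.
New length odd (9). New median = single middle element.
x = 24: 4 elements are < x, 4 elements are > x.
New sorted list: [-6, 0, 13, 15, 24, 27, 31, 33, 34]
New median = 24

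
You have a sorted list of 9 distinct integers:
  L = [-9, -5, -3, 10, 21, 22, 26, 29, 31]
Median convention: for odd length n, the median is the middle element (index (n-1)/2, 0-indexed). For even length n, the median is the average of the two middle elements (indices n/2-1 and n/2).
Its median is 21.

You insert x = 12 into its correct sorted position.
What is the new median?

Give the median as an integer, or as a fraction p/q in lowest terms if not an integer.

Old list (sorted, length 9): [-9, -5, -3, 10, 21, 22, 26, 29, 31]
Old median = 21
Insert x = 12
Old length odd (9). Middle was index 4 = 21.
New length even (10). New median = avg of two middle elements.
x = 12: 4 elements are < x, 5 elements are > x.
New sorted list: [-9, -5, -3, 10, 12, 21, 22, 26, 29, 31]
New median = 33/2

Answer: 33/2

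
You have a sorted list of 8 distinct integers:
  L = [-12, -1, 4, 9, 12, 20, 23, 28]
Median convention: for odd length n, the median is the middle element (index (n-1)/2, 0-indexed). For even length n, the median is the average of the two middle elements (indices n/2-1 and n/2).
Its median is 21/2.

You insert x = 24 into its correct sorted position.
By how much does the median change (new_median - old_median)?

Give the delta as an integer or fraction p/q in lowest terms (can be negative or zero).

Answer: 3/2

Derivation:
Old median = 21/2
After inserting x = 24: new sorted = [-12, -1, 4, 9, 12, 20, 23, 24, 28]
New median = 12
Delta = 12 - 21/2 = 3/2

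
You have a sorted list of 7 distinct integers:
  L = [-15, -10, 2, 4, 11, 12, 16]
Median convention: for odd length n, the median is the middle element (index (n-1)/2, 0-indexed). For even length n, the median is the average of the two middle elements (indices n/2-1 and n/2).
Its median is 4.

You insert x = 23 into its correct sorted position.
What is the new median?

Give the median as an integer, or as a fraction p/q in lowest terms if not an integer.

Old list (sorted, length 7): [-15, -10, 2, 4, 11, 12, 16]
Old median = 4
Insert x = 23
Old length odd (7). Middle was index 3 = 4.
New length even (8). New median = avg of two middle elements.
x = 23: 7 elements are < x, 0 elements are > x.
New sorted list: [-15, -10, 2, 4, 11, 12, 16, 23]
New median = 15/2

Answer: 15/2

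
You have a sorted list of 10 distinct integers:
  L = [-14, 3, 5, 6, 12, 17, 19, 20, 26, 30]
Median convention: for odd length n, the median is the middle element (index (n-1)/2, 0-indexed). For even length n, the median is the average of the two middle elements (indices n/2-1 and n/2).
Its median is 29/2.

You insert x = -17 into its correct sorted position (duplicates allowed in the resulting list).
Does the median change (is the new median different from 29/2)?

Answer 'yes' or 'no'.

Answer: yes

Derivation:
Old median = 29/2
Insert x = -17
New median = 12
Changed? yes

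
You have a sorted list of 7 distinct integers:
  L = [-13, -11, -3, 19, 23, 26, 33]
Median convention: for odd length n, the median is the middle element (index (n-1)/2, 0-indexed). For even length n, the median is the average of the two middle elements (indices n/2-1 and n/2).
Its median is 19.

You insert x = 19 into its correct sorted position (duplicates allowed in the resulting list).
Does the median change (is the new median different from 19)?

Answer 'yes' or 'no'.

Old median = 19
Insert x = 19
New median = 19
Changed? no

Answer: no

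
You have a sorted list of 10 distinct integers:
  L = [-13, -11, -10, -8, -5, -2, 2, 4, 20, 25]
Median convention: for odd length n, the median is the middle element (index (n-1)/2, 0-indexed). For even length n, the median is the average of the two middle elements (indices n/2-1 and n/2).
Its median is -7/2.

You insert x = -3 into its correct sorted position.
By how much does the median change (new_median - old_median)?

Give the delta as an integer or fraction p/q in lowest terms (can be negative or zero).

Answer: 1/2

Derivation:
Old median = -7/2
After inserting x = -3: new sorted = [-13, -11, -10, -8, -5, -3, -2, 2, 4, 20, 25]
New median = -3
Delta = -3 - -7/2 = 1/2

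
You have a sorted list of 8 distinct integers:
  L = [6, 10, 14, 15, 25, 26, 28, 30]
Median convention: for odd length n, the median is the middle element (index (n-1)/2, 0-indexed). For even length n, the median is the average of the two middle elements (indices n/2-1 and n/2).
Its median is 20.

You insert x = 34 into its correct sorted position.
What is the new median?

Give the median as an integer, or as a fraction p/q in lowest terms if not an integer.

Old list (sorted, length 8): [6, 10, 14, 15, 25, 26, 28, 30]
Old median = 20
Insert x = 34
Old length even (8). Middle pair: indices 3,4 = 15,25.
New length odd (9). New median = single middle element.
x = 34: 8 elements are < x, 0 elements are > x.
New sorted list: [6, 10, 14, 15, 25, 26, 28, 30, 34]
New median = 25

Answer: 25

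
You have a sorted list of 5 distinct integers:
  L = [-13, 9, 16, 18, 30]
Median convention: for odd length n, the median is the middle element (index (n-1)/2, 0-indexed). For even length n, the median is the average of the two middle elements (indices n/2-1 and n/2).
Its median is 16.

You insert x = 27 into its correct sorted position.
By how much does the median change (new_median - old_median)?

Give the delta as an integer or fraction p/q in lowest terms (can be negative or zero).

Old median = 16
After inserting x = 27: new sorted = [-13, 9, 16, 18, 27, 30]
New median = 17
Delta = 17 - 16 = 1

Answer: 1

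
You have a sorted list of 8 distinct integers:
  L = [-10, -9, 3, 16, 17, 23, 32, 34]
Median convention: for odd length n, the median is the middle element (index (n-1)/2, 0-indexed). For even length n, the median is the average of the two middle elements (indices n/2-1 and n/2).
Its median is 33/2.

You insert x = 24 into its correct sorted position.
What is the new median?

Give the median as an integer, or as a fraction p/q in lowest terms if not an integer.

Answer: 17

Derivation:
Old list (sorted, length 8): [-10, -9, 3, 16, 17, 23, 32, 34]
Old median = 33/2
Insert x = 24
Old length even (8). Middle pair: indices 3,4 = 16,17.
New length odd (9). New median = single middle element.
x = 24: 6 elements are < x, 2 elements are > x.
New sorted list: [-10, -9, 3, 16, 17, 23, 24, 32, 34]
New median = 17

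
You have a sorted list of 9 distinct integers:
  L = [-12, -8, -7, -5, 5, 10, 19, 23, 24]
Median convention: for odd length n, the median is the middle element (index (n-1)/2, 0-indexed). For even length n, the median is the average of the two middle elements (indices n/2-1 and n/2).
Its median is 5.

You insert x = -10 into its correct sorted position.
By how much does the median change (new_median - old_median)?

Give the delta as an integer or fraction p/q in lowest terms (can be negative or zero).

Answer: -5

Derivation:
Old median = 5
After inserting x = -10: new sorted = [-12, -10, -8, -7, -5, 5, 10, 19, 23, 24]
New median = 0
Delta = 0 - 5 = -5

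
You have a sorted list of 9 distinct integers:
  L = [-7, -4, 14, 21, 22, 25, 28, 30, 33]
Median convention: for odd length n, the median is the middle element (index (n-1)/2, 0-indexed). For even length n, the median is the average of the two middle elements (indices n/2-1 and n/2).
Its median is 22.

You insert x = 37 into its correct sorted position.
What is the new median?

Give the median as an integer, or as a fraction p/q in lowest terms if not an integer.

Answer: 47/2

Derivation:
Old list (sorted, length 9): [-7, -4, 14, 21, 22, 25, 28, 30, 33]
Old median = 22
Insert x = 37
Old length odd (9). Middle was index 4 = 22.
New length even (10). New median = avg of two middle elements.
x = 37: 9 elements are < x, 0 elements are > x.
New sorted list: [-7, -4, 14, 21, 22, 25, 28, 30, 33, 37]
New median = 47/2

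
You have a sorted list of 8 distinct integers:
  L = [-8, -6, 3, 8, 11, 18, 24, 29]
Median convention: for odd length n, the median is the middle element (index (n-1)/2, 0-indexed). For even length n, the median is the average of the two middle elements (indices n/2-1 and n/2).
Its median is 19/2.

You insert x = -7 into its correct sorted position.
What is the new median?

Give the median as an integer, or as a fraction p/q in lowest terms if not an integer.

Answer: 8

Derivation:
Old list (sorted, length 8): [-8, -6, 3, 8, 11, 18, 24, 29]
Old median = 19/2
Insert x = -7
Old length even (8). Middle pair: indices 3,4 = 8,11.
New length odd (9). New median = single middle element.
x = -7: 1 elements are < x, 7 elements are > x.
New sorted list: [-8, -7, -6, 3, 8, 11, 18, 24, 29]
New median = 8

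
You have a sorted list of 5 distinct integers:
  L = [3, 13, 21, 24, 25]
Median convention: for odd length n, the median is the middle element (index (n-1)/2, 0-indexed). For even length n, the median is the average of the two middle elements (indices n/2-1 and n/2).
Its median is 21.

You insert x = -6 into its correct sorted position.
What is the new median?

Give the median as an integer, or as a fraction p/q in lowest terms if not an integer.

Old list (sorted, length 5): [3, 13, 21, 24, 25]
Old median = 21
Insert x = -6
Old length odd (5). Middle was index 2 = 21.
New length even (6). New median = avg of two middle elements.
x = -6: 0 elements are < x, 5 elements are > x.
New sorted list: [-6, 3, 13, 21, 24, 25]
New median = 17

Answer: 17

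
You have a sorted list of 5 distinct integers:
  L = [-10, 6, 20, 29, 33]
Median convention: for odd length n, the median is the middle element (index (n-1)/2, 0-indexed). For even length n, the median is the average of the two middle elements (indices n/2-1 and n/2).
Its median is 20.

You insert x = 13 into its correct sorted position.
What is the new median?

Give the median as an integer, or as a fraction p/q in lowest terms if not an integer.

Answer: 33/2

Derivation:
Old list (sorted, length 5): [-10, 6, 20, 29, 33]
Old median = 20
Insert x = 13
Old length odd (5). Middle was index 2 = 20.
New length even (6). New median = avg of two middle elements.
x = 13: 2 elements are < x, 3 elements are > x.
New sorted list: [-10, 6, 13, 20, 29, 33]
New median = 33/2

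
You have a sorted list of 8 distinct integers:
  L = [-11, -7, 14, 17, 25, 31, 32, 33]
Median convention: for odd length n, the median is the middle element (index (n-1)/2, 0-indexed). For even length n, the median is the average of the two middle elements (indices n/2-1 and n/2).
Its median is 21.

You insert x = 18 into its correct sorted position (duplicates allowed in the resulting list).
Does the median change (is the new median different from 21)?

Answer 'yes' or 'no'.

Answer: yes

Derivation:
Old median = 21
Insert x = 18
New median = 18
Changed? yes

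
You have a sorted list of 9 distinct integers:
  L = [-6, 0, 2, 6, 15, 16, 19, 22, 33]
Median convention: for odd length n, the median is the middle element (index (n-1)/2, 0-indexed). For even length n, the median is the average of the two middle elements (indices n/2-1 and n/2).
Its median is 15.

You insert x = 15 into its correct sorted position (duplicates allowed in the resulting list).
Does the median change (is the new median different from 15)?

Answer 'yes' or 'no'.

Old median = 15
Insert x = 15
New median = 15
Changed? no

Answer: no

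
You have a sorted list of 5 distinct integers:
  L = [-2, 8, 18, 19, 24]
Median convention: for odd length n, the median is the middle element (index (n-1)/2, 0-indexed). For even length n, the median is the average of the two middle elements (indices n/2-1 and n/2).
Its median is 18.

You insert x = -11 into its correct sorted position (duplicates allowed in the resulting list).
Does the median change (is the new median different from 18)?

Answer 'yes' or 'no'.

Old median = 18
Insert x = -11
New median = 13
Changed? yes

Answer: yes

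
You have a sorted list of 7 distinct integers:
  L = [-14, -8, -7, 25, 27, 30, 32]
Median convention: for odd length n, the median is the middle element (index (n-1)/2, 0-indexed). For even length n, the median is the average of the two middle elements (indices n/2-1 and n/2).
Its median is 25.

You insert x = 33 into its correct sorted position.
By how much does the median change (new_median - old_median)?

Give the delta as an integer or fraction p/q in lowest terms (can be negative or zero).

Old median = 25
After inserting x = 33: new sorted = [-14, -8, -7, 25, 27, 30, 32, 33]
New median = 26
Delta = 26 - 25 = 1

Answer: 1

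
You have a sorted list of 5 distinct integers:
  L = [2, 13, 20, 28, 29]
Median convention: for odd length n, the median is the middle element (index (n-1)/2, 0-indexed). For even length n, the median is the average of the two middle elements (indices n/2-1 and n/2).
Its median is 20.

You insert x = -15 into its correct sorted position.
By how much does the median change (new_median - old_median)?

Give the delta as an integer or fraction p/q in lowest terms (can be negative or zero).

Old median = 20
After inserting x = -15: new sorted = [-15, 2, 13, 20, 28, 29]
New median = 33/2
Delta = 33/2 - 20 = -7/2

Answer: -7/2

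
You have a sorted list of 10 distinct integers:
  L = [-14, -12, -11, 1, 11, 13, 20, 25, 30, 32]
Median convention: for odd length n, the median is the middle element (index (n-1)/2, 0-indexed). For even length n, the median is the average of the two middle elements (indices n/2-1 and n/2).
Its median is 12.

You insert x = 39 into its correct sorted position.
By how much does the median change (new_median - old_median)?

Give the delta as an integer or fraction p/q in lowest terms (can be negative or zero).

Answer: 1

Derivation:
Old median = 12
After inserting x = 39: new sorted = [-14, -12, -11, 1, 11, 13, 20, 25, 30, 32, 39]
New median = 13
Delta = 13 - 12 = 1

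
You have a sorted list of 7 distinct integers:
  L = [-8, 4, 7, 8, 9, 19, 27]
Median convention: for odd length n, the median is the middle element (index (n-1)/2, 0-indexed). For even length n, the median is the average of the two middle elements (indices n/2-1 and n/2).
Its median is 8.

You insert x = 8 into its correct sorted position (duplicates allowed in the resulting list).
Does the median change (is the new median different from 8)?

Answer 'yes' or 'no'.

Old median = 8
Insert x = 8
New median = 8
Changed? no

Answer: no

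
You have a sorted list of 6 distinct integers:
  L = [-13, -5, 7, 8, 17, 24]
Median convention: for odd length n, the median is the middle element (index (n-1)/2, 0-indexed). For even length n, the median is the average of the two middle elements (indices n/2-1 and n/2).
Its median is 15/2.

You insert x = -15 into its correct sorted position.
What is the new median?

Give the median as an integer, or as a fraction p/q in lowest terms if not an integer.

Answer: 7

Derivation:
Old list (sorted, length 6): [-13, -5, 7, 8, 17, 24]
Old median = 15/2
Insert x = -15
Old length even (6). Middle pair: indices 2,3 = 7,8.
New length odd (7). New median = single middle element.
x = -15: 0 elements are < x, 6 elements are > x.
New sorted list: [-15, -13, -5, 7, 8, 17, 24]
New median = 7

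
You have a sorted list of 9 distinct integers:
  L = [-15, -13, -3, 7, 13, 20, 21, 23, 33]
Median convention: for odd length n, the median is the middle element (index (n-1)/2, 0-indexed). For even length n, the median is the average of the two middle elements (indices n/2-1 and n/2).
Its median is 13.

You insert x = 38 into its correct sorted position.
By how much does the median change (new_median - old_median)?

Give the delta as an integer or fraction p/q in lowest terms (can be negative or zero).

Old median = 13
After inserting x = 38: new sorted = [-15, -13, -3, 7, 13, 20, 21, 23, 33, 38]
New median = 33/2
Delta = 33/2 - 13 = 7/2

Answer: 7/2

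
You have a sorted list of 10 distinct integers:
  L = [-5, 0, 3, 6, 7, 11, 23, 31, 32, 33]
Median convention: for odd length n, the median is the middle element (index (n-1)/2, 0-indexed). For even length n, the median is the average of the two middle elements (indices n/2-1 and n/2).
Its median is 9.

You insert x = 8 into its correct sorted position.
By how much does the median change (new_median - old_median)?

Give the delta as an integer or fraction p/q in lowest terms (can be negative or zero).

Answer: -1

Derivation:
Old median = 9
After inserting x = 8: new sorted = [-5, 0, 3, 6, 7, 8, 11, 23, 31, 32, 33]
New median = 8
Delta = 8 - 9 = -1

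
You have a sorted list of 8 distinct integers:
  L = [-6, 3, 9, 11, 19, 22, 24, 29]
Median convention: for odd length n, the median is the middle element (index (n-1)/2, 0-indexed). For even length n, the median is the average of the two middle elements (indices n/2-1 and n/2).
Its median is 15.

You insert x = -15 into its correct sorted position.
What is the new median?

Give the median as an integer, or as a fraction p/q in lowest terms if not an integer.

Answer: 11

Derivation:
Old list (sorted, length 8): [-6, 3, 9, 11, 19, 22, 24, 29]
Old median = 15
Insert x = -15
Old length even (8). Middle pair: indices 3,4 = 11,19.
New length odd (9). New median = single middle element.
x = -15: 0 elements are < x, 8 elements are > x.
New sorted list: [-15, -6, 3, 9, 11, 19, 22, 24, 29]
New median = 11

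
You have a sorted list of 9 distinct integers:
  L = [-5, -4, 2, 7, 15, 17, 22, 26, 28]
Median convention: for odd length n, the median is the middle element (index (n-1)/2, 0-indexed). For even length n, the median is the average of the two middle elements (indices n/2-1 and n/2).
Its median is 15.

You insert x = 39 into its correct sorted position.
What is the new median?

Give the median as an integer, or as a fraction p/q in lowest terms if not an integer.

Old list (sorted, length 9): [-5, -4, 2, 7, 15, 17, 22, 26, 28]
Old median = 15
Insert x = 39
Old length odd (9). Middle was index 4 = 15.
New length even (10). New median = avg of two middle elements.
x = 39: 9 elements are < x, 0 elements are > x.
New sorted list: [-5, -4, 2, 7, 15, 17, 22, 26, 28, 39]
New median = 16

Answer: 16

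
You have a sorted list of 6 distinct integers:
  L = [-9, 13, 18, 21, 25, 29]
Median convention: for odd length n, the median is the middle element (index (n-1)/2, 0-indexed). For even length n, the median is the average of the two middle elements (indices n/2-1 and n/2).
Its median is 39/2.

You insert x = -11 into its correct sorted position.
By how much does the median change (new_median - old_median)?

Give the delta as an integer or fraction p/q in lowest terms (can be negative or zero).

Old median = 39/2
After inserting x = -11: new sorted = [-11, -9, 13, 18, 21, 25, 29]
New median = 18
Delta = 18 - 39/2 = -3/2

Answer: -3/2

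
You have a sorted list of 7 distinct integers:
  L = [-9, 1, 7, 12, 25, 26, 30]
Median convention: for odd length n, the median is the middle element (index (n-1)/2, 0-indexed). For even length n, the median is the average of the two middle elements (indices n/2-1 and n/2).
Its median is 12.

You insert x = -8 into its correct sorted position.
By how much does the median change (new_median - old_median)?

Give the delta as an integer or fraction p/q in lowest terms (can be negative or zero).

Answer: -5/2

Derivation:
Old median = 12
After inserting x = -8: new sorted = [-9, -8, 1, 7, 12, 25, 26, 30]
New median = 19/2
Delta = 19/2 - 12 = -5/2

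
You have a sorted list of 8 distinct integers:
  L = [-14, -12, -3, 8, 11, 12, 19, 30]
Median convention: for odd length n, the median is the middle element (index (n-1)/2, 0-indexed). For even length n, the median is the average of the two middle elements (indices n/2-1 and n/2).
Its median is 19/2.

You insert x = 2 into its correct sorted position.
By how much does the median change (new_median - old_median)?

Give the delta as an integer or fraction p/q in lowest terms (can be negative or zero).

Old median = 19/2
After inserting x = 2: new sorted = [-14, -12, -3, 2, 8, 11, 12, 19, 30]
New median = 8
Delta = 8 - 19/2 = -3/2

Answer: -3/2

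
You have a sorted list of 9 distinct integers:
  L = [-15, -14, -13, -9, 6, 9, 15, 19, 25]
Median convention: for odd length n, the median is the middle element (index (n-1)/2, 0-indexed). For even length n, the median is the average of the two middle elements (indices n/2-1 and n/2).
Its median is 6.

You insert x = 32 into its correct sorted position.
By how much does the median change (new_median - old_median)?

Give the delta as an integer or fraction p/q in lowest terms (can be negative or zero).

Old median = 6
After inserting x = 32: new sorted = [-15, -14, -13, -9, 6, 9, 15, 19, 25, 32]
New median = 15/2
Delta = 15/2 - 6 = 3/2

Answer: 3/2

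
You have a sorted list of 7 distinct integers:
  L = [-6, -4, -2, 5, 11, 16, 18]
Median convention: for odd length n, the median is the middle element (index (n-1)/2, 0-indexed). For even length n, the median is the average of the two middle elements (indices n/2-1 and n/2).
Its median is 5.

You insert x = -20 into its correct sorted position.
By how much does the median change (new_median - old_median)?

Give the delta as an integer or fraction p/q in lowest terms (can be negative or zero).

Answer: -7/2

Derivation:
Old median = 5
After inserting x = -20: new sorted = [-20, -6, -4, -2, 5, 11, 16, 18]
New median = 3/2
Delta = 3/2 - 5 = -7/2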